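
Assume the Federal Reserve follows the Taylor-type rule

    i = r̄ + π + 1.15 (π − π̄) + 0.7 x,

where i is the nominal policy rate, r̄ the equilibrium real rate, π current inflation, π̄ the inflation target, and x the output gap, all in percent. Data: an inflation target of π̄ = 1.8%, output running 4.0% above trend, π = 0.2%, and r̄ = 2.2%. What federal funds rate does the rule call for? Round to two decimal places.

3.36%

Output 4.0% above potential → x = 4.0.
i = 2.2 + 0.2 + 1.15 × (0.2 − 1.8) + 0.7 × 4.0
   = 2.2 + 0.2 − 1.84 + 2.8 = 3.36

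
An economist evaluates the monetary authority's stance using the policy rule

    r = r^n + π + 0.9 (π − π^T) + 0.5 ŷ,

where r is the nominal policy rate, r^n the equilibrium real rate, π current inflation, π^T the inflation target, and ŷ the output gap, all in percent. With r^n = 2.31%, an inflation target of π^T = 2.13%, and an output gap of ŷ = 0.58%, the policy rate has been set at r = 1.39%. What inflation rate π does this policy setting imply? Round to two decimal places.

0.37%

Collecting π: r = r^n + (1 + 0.9) π − 0.9 π^T + 0.5 ŷ
1.9 π = 1.39 − 2.31 + 0.9 × 2.13 − 0.5 × 0.58 = 0.707
π = 0.707 / 1.9 = 0.37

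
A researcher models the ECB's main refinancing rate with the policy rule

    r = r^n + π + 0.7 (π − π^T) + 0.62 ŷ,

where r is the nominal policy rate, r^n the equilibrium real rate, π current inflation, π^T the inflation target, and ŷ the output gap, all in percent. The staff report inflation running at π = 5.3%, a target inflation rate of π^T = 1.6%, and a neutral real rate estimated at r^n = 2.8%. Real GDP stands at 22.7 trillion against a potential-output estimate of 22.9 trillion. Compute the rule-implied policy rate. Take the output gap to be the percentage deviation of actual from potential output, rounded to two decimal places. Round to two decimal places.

Output gap = 100 × (22.7 − 22.9) / 22.9 = -0.87%.
r = 2.80 + 5.30 + 0.7 × (5.30 − 1.60) + 0.62 × (-0.87)
   = 2.80 + 5.3 + 2.59 − 0.5394 = 10.15

10.15%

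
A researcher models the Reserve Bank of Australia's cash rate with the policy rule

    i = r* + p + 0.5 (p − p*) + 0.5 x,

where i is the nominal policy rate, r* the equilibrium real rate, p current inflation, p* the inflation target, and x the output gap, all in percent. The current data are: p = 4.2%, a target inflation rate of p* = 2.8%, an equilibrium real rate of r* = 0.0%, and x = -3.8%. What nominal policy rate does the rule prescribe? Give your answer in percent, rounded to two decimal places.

i = 0.0 + 4.2 + 0.5 × (4.2 − 2.8) + 0.5 × (-3.8)
   = 0.0 + 4.2 + 0.7 − 1.9 = 3.00

3.00%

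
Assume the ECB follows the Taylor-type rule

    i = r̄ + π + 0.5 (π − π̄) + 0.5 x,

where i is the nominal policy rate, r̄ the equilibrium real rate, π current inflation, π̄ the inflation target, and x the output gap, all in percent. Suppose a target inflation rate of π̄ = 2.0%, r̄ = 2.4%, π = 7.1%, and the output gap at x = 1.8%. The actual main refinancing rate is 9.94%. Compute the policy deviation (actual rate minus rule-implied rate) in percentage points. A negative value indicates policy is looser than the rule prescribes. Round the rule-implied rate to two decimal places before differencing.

-3.01 pp

i = 2.4 + 7.1 + 0.5 × (7.1 − 2.0) + 0.5 × 1.8
   = 2.4 + 7.1 + 2.55 + 0.9 = 12.95
Deviation = 9.94 − 12.95 = -3.01 pp.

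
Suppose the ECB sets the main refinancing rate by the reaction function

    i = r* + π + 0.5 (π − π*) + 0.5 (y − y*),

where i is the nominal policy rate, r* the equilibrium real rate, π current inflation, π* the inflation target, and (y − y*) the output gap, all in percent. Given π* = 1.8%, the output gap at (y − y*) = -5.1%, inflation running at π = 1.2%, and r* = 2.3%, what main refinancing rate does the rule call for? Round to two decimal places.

i = 2.3 + 1.2 + 0.5 × (1.2 − 1.8) + 0.5 × (-5.1)
   = 2.3 + 1.2 − 0.3 − 2.55 = 0.65

0.65%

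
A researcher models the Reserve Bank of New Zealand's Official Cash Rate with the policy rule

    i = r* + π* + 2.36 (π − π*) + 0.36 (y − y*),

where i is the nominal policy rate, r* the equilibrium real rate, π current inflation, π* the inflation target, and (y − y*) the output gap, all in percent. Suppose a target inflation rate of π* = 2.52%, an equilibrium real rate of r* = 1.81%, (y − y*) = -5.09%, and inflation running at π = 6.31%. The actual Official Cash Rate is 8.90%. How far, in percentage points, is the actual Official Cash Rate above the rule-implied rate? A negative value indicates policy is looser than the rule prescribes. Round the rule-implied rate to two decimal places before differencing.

-2.54 pp

i = 1.81 + 2.52 + 2.36 × (6.31 − 2.52) + 0.36 × (-5.09)
   = 1.81 + 2.52 + 8.9444 − 1.8324 = 11.44
Deviation = 8.90 − 11.44 = -2.54 pp.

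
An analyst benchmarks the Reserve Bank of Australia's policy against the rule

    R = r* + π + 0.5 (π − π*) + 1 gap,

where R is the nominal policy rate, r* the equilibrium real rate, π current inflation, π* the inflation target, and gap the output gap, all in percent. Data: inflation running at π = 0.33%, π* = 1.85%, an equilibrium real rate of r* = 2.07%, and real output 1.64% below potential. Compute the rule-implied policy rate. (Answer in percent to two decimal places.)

Output 1.64% below potential → gap = -1.64.
R = 2.07 + 0.33 + 0.5 × (0.33 − 1.85) + 1 × (-1.64)
   = 2.07 + 0.33 − 0.76 − 1.64 = 0.00

0.00%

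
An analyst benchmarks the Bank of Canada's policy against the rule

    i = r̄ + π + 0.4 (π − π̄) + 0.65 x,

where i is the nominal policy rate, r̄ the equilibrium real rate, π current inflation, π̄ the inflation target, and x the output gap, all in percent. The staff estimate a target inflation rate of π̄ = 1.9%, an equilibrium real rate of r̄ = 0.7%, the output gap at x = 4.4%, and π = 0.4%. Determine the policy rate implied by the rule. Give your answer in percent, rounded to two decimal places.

i = 0.7 + 0.4 + 0.4 × (0.4 − 1.9) + 0.65 × 4.4
   = 0.7 + 0.4 − 0.6 + 2.86 = 3.36

3.36%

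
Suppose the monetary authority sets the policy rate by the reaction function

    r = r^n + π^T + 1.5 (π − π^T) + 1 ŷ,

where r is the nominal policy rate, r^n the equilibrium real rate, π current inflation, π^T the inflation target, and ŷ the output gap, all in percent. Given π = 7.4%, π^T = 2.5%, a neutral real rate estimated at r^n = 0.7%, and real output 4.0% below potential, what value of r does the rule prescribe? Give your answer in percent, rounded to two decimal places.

6.55%

Output 4.0% below potential → ŷ = -4.0.
r = 0.7 + 2.5 + 1.5 × (7.4 − 2.5) + 1 × (-4.0)
   = 0.7 + 2.5 + 7.35 − 4 = 6.55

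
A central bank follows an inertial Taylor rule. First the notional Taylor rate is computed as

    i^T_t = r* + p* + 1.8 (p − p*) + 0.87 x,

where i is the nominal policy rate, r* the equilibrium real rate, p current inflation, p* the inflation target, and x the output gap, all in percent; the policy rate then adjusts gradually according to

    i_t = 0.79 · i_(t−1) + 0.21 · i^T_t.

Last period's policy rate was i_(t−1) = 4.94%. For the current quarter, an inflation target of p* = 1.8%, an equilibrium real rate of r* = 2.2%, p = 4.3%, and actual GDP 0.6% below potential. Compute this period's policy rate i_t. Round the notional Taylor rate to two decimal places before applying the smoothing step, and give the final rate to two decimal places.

Output 0.6% below potential → x = -0.6.
i^T_t = 2.2 + 1.8 + 1.8 × (4.3 − 1.8) + 0.87 × (-0.6)
   = 2.2 + 1.8 + 4.5 − 0.522 = 7.98
i_t = 0.79 × 4.94 + 0.21 × 7.98 = 3.9026 + 1.6758 = 5.58

5.58%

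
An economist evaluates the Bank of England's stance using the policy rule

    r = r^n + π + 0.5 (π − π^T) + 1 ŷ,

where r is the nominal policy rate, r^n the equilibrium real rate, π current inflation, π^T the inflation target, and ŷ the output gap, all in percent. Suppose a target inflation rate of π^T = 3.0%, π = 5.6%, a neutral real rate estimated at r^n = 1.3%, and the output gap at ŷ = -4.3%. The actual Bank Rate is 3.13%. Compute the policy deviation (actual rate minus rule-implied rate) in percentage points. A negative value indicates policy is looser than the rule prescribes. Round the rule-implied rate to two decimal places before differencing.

-0.77 pp

r = 1.3 + 5.6 + 0.5 × (5.6 − 3.0) + 1 × (-4.3)
   = 1.3 + 5.6 + 1.3 − 4.3 = 3.90
Deviation = 3.13 − 3.90 = -0.77 pp.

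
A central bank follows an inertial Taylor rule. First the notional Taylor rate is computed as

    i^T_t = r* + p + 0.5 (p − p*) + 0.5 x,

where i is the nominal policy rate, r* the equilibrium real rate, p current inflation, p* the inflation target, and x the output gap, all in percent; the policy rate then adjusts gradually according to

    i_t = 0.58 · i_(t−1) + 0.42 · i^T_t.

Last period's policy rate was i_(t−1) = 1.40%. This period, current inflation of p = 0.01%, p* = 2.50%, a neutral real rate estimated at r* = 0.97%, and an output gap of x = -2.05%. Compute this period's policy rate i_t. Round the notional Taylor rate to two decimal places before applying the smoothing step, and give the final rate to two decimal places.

i^T_t = 0.97 + 0.01 + 0.5 × (0.01 − 2.50) + 0.5 × (-2.05)
   = 0.97 + 0.01 − 1.245 − 1.025 = -1.29
i_t = 0.58 × 1.40 + 0.42 × (-1.29) = 0.812 − 0.5418 = 0.27

0.27%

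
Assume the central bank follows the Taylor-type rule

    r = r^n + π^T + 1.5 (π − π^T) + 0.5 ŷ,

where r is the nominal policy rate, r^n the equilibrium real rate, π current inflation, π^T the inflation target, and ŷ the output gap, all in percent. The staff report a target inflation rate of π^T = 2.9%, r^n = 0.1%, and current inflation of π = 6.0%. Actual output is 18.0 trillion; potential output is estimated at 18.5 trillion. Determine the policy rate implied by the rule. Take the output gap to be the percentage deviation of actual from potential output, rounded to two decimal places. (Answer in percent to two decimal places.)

Output gap = 100 × (18.0 − 18.5) / 18.5 = -2.70%.
r = 0.10 + 2.90 + 1.5 × (6.00 − 2.90) + 0.5 × (-2.70)
   = 0.10 + 2.9 + 4.65 − 1.35 = 6.30

6.30%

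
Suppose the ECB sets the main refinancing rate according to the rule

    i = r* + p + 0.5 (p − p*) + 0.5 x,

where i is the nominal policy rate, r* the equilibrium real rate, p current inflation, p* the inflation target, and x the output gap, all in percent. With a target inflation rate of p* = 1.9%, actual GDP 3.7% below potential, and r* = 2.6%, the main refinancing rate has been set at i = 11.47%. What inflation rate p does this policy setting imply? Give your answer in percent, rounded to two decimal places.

Output 3.7% below potential → x = -3.7.
Collecting p: i = r* + (1 + 0.5) p − 0.5 p* + 0.5 x
1.5 p = 11.47 − 2.6 + 0.5 × 1.9 − 0.5 × (-3.7) = 11.67
p = 11.67 / 1.5 = 7.78

7.78%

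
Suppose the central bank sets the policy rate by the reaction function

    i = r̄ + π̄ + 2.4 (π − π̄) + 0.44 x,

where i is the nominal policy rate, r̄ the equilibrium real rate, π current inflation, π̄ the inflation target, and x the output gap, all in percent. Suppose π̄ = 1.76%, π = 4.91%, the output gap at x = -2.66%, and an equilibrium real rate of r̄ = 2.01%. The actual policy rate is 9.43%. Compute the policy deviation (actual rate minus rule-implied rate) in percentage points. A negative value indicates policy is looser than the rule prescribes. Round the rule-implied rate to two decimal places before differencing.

i = 2.01 + 1.76 + 2.4 × (4.91 − 1.76) + 0.44 × (-2.66)
   = 2.01 + 1.76 + 7.56 − 1.1704 = 10.16
Deviation = 9.43 − 10.16 = -0.73 pp.

-0.73 pp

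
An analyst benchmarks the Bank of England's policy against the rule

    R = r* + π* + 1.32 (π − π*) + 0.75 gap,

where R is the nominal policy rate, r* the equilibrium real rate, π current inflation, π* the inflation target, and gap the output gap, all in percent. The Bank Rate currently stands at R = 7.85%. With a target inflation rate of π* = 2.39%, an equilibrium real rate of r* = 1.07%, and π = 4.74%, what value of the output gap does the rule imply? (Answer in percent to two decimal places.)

0.75 gap = 7.85 − 1.07 − 2.39 − 1.32 × (4.74 − 2.39) = 1.288
gap = 1.288 / 0.75 = 1.72

1.72%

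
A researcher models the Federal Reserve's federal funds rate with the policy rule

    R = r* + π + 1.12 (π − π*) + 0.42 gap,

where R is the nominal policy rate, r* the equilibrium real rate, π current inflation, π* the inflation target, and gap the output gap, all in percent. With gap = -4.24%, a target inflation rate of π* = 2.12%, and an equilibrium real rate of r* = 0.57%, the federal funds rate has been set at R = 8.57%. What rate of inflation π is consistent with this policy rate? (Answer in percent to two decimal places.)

5.73%

Collecting π: R = r* + (1 + 1.12) π − 1.12 π* + 0.42 gap
2.12 π = 8.57 − 0.57 + 1.12 × 2.12 − 0.42 × (-4.24) = 12.1552
π = 12.1552 / 2.12 = 5.73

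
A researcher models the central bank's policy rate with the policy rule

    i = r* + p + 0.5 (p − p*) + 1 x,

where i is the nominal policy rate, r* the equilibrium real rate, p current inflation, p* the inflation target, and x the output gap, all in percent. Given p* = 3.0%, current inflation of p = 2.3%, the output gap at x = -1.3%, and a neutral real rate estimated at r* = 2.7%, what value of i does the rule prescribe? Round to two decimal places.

i = 2.7 + 2.3 + 0.5 × (2.3 − 3.0) + 1 × (-1.3)
   = 2.7 + 2.3 − 0.35 − 1.3 = 3.35

3.35%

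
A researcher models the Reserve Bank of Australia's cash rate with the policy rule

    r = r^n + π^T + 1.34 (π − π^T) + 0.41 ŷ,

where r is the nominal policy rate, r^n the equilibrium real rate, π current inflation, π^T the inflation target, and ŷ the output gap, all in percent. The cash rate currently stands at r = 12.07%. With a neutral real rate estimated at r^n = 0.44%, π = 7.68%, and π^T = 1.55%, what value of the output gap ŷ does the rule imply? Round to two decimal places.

4.55%

0.41 ŷ = 12.07 − 0.44 − 1.55 − 1.34 × (7.68 − 1.55) = 1.8658
ŷ = 1.8658 / 0.41 = 4.55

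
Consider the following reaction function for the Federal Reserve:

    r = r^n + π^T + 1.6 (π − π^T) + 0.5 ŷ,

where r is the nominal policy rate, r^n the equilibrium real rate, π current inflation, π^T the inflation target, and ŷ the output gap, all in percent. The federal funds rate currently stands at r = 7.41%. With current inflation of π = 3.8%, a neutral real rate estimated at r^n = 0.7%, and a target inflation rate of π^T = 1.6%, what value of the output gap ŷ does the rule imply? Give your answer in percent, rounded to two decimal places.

3.18%

0.5 ŷ = 7.41 − 0.7 − 1.6 − 1.6 × (3.8 − 1.6) = 1.59
ŷ = 1.59 / 0.5 = 3.18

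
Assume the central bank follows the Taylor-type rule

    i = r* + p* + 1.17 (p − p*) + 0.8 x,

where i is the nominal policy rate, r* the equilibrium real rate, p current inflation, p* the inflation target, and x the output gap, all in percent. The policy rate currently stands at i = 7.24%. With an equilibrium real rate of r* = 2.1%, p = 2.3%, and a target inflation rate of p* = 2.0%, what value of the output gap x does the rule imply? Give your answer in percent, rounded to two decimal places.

3.49%

0.8 x = 7.24 − 2.1 − 2.0 − 1.17 × (2.3 − 2.0) = 2.789
x = 2.789 / 0.8 = 3.49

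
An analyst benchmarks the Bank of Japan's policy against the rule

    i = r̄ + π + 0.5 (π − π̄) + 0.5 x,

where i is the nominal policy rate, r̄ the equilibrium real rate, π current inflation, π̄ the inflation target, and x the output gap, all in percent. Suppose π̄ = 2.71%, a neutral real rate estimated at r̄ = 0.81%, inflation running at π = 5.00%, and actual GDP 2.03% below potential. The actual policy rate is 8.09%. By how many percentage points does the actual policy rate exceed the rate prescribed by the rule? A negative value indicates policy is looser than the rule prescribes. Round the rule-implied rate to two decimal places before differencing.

Output 2.03% below potential → x = -2.03.
i = 0.81 + 5.00 + 0.5 × (5.00 − 2.71) + 0.5 × (-2.03)
   = 0.81 + 5 + 1.145 − 1.015 = 5.94
Deviation = 8.09 − 5.94 = 2.15 pp.

2.15 pp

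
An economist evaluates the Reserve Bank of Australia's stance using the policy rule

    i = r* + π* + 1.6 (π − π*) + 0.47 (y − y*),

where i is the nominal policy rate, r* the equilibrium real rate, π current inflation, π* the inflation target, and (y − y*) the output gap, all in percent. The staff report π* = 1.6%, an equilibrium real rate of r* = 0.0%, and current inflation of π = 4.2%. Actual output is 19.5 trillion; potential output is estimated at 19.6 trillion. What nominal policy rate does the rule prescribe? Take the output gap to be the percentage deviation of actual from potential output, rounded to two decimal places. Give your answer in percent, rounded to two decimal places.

Output gap = 100 × (19.5 − 19.6) / 19.6 = -0.51%.
i = 0.00 + 1.60 + 1.6 × (4.20 − 1.60) + 0.47 × (-0.51)
   = 0.00 + 1.6 + 4.16 − 0.2397 = 5.52

5.52%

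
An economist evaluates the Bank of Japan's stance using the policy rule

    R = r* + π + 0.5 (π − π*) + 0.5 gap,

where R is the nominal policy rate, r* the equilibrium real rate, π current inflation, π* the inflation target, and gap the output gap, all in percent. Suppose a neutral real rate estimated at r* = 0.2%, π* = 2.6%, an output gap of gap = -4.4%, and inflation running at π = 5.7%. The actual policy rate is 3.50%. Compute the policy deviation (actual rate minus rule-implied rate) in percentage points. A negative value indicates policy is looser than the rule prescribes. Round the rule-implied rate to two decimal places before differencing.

R = 0.2 + 5.7 + 0.5 × (5.7 − 2.6) + 0.5 × (-4.4)
   = 0.2 + 5.7 + 1.55 − 2.2 = 5.25
Deviation = 3.50 − 5.25 = -1.75 pp.

-1.75 pp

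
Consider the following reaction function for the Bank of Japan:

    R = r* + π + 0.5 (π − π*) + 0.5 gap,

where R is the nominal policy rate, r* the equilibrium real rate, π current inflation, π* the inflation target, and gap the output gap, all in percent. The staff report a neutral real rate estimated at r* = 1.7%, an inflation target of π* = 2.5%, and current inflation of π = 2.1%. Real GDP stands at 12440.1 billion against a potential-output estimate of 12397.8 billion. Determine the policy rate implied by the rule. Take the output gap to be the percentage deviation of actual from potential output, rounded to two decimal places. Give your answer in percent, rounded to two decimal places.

3.77%

Output gap = 100 × (12440.1 − 12397.8) / 12397.8 = 0.34%.
R = 1.70 + 2.10 + 0.5 × (2.10 − 2.50) + 0.5 × 0.34
   = 1.70 + 2.1 − 0.2 + 0.17 = 3.77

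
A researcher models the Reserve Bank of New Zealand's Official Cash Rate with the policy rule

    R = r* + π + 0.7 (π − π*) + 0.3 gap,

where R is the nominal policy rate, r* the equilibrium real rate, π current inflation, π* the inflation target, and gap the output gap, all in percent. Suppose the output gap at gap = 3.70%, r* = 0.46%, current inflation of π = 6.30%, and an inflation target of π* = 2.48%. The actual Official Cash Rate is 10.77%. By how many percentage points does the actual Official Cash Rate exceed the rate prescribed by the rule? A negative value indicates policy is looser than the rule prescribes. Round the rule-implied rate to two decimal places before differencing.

R = 0.46 + 6.30 + 0.7 × (6.30 − 2.48) + 0.3 × 3.70
   = 0.46 + 6.3 + 2.674 + 1.11 = 10.54
Deviation = 10.77 − 10.54 = 0.23 pp.

0.23 pp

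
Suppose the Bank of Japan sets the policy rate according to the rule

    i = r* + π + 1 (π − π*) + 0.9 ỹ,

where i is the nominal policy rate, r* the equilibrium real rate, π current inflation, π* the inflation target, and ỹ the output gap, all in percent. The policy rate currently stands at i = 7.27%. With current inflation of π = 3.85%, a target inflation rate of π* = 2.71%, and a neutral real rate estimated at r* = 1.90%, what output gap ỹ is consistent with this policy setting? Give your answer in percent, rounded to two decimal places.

0.42%

0.9 ỹ = 7.27 − 1.90 − 3.85 − 1 × (3.85 − 2.71) = 0.38
ỹ = 0.38 / 0.9 = 0.42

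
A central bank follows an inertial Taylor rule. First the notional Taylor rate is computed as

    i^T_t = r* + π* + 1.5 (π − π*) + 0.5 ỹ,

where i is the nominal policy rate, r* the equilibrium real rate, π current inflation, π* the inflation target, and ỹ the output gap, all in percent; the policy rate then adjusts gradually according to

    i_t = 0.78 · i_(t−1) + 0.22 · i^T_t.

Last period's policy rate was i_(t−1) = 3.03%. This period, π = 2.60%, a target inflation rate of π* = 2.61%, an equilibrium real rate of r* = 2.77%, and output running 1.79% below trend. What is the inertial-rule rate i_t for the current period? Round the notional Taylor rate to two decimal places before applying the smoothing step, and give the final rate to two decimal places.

Output 1.79% below potential → ỹ = -1.79.
i^T_t = 2.77 + 2.61 + 1.5 × (2.60 − 2.61) + 0.5 × (-1.79)
   = 2.77 + 2.61 − 0.015 − 0.895 = 4.47
i_t = 0.78 × 3.03 + 0.22 × 4.47 = 2.3634 + 0.9834 = 3.35

3.35%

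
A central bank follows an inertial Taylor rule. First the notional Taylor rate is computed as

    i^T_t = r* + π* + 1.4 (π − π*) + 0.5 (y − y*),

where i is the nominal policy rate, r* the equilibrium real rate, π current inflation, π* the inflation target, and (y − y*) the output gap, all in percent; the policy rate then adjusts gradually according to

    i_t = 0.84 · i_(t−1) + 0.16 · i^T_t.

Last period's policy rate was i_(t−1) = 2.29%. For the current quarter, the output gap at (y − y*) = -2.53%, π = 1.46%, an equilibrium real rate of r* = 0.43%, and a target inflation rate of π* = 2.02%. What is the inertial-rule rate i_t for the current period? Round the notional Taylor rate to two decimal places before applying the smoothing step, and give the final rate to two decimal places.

i^T_t = 0.43 + 2.02 + 1.4 × (1.46 − 2.02) + 0.5 × (-2.53)
   = 0.43 + 2.02 − 0.784 − 1.265 = 0.40
i_t = 0.84 × 2.29 + 0.16 × 0.40 = 1.9236 + 0.064 = 1.99

1.99%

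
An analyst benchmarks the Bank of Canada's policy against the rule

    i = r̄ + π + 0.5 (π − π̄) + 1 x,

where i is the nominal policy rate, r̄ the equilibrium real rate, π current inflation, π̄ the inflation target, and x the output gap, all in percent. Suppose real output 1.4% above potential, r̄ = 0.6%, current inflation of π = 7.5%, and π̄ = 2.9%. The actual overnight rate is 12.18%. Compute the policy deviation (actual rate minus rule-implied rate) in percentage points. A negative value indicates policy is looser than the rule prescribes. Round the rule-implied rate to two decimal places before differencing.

0.38 pp

Output 1.4% above potential → x = 1.4.
i = 0.6 + 7.5 + 0.5 × (7.5 − 2.9) + 1 × 1.4
   = 0.6 + 7.5 + 2.3 + 1.4 = 11.80
Deviation = 12.18 − 11.80 = 0.38 pp.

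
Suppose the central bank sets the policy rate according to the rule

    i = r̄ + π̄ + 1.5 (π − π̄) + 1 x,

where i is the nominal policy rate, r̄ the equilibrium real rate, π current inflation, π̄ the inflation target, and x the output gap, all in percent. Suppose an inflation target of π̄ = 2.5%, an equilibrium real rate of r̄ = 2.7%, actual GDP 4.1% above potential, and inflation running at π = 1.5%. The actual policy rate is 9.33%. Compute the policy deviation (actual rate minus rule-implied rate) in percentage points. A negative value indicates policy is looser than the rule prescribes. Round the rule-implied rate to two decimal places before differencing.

1.53 pp

Output 4.1% above potential → x = 4.1.
i = 2.7 + 2.5 + 1.5 × (1.5 − 2.5) + 1 × 4.1
   = 2.7 + 2.5 − 1.5 + 4.1 = 7.80
Deviation = 9.33 − 7.80 = 1.53 pp.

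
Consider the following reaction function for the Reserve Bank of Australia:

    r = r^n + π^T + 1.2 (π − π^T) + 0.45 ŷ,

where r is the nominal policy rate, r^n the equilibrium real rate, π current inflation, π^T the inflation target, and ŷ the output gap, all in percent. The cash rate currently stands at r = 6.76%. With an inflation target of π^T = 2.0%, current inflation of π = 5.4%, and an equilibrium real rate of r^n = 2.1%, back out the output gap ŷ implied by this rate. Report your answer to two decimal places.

-3.16%

0.45 ŷ = 6.76 − 2.1 − 2.0 − 1.2 × (5.4 − 2.0) = -1.42
ŷ = -1.42 / 0.45 = -3.16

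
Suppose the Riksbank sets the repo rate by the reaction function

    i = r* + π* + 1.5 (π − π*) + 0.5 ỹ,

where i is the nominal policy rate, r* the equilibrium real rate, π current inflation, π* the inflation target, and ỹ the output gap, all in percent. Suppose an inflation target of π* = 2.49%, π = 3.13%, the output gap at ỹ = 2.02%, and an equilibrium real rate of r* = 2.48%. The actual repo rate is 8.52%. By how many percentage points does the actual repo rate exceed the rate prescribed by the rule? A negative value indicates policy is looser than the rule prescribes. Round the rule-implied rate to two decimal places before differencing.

i = 2.48 + 2.49 + 1.5 × (3.13 − 2.49) + 0.5 × 2.02
   = 2.48 + 2.49 + 0.96 + 1.01 = 6.94
Deviation = 8.52 − 6.94 = 1.58 pp.

1.58 pp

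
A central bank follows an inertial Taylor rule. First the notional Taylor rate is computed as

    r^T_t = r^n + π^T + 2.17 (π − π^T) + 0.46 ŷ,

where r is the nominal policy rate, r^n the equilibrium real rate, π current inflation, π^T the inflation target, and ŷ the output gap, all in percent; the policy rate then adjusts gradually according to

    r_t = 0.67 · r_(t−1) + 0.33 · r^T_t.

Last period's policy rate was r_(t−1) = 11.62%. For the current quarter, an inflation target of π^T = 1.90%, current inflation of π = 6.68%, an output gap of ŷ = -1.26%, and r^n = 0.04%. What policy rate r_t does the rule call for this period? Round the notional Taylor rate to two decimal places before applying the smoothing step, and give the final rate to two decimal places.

11.66%

r^T_t = 0.04 + 1.90 + 2.17 × (6.68 − 1.90) + 0.46 × (-1.26)
   = 0.04 + 1.9 + 10.3726 − 0.5796 = 11.73
r_t = 0.67 × 11.62 + 0.33 × 11.73 = 7.7854 + 3.8709 = 11.66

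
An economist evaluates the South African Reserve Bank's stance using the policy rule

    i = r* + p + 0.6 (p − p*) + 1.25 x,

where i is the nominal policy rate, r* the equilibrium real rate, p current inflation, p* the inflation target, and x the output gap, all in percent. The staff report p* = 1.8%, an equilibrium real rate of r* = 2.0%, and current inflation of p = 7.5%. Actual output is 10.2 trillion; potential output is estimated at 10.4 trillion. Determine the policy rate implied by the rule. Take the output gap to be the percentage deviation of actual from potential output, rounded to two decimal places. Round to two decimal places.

10.52%

Output gap = 100 × (10.2 − 10.4) / 10.4 = -1.92%.
i = 2.00 + 7.50 + 0.6 × (7.50 − 1.80) + 1.25 × (-1.92)
   = 2.00 + 7.5 + 3.42 − 2.4 = 10.52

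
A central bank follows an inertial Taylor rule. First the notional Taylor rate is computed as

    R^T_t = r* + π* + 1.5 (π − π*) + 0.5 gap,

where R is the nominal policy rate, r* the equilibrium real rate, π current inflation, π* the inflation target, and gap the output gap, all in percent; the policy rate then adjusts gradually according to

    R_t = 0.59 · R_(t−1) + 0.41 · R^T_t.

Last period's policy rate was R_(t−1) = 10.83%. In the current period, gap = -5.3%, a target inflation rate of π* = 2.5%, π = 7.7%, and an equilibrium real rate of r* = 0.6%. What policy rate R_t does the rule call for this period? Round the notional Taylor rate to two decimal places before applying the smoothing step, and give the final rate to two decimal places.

9.77%

R^T_t = 0.6 + 2.5 + 1.5 × (7.7 − 2.5) + 0.5 × (-5.3)
   = 0.6 + 2.5 + 7.8 − 2.65 = 8.25
R_t = 0.59 × 10.83 + 0.41 × 8.25 = 6.3897 + 3.3825 = 9.77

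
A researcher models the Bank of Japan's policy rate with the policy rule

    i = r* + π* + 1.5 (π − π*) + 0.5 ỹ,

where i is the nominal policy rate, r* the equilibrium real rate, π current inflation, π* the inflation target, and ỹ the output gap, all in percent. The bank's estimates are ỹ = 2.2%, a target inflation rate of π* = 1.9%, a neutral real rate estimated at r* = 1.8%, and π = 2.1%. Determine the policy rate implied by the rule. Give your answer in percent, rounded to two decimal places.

i = 1.8 + 1.9 + 1.5 × (2.1 − 1.9) + 0.5 × 2.2
   = 1.8 + 1.9 + 0.3 + 1.1 = 5.10

5.10%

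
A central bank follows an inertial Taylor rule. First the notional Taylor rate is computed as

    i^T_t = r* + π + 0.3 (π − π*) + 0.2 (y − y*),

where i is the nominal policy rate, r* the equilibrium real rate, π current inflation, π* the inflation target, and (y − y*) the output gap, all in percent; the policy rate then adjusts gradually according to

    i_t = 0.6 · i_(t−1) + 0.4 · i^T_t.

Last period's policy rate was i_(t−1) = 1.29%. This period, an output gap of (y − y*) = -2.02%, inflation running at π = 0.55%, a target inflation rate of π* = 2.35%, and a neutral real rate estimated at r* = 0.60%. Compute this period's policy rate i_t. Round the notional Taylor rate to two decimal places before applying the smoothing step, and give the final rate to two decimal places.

0.86%

i^T_t = 0.60 + 0.55 + 0.3 × (0.55 − 2.35) + 0.2 × (-2.02)
   = 0.60 + 0.55 − 0.54 − 0.404 = 0.21
i_t = 0.6 × 1.29 + 0.4 × 0.21 = 0.774 + 0.084 = 0.86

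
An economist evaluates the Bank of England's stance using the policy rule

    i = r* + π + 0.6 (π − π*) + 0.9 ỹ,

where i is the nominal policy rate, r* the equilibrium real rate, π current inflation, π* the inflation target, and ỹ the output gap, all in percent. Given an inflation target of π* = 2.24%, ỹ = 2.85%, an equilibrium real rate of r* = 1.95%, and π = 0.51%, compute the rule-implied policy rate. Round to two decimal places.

3.99%

i = 1.95 + 0.51 + 0.6 × (0.51 − 2.24) + 0.9 × 2.85
   = 1.95 + 0.51 − 1.038 + 2.565 = 3.99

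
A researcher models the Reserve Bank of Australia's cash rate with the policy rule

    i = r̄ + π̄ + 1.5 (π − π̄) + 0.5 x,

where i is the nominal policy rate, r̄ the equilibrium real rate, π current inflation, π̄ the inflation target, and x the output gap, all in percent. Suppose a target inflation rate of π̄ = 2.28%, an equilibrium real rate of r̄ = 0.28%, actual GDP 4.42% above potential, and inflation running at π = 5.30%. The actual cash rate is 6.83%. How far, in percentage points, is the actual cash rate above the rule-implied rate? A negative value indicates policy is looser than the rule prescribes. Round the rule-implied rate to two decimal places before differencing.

Output 4.42% above potential → x = 4.42.
i = 0.28 + 2.28 + 1.5 × (5.30 − 2.28) + 0.5 × 4.42
   = 0.28 + 2.28 + 4.53 + 2.21 = 9.30
Deviation = 6.83 − 9.30 = -2.47 pp.

-2.47 pp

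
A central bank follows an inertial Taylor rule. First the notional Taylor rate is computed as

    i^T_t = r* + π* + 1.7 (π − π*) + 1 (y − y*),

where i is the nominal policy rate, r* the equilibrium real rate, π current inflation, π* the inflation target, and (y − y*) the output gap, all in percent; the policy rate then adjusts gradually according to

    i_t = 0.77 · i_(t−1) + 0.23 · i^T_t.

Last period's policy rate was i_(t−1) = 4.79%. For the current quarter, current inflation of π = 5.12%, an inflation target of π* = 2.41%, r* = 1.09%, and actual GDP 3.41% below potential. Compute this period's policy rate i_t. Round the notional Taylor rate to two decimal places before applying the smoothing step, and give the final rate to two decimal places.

4.77%

Output 3.41% below potential → (y − y*) = -3.41.
i^T_t = 1.09 + 2.41 + 1.7 × (5.12 − 2.41) + 1 × (-3.41)
   = 1.09 + 2.41 + 4.607 − 3.41 = 4.70
i_t = 0.77 × 4.79 + 0.23 × 4.70 = 3.6883 + 1.081 = 4.77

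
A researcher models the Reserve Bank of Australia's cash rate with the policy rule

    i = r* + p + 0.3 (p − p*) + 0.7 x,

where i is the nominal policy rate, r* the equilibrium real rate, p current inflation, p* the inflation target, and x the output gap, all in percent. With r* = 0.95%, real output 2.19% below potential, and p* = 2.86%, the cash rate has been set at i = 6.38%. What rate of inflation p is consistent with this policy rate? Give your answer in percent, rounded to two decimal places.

Output 2.19% below potential → x = -2.19.
Collecting p: i = r* + (1 + 0.3) p − 0.3 p* + 0.7 x
1.3 p = 6.38 − 0.95 + 0.3 × 2.86 − 0.7 × (-2.19) = 7.821
p = 7.821 / 1.3 = 6.02

6.02%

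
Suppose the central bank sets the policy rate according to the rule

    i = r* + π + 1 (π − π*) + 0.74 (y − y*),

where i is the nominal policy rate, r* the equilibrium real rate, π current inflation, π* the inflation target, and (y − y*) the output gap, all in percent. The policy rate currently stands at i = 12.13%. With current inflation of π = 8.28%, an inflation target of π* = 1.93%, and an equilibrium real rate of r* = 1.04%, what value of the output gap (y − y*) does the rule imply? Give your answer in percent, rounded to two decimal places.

-4.78%

0.74 (y − y*) = 12.13 − 1.04 − 8.28 − 1 × (8.28 − 1.93) = -3.54
(y − y*) = -3.54 / 0.74 = -4.78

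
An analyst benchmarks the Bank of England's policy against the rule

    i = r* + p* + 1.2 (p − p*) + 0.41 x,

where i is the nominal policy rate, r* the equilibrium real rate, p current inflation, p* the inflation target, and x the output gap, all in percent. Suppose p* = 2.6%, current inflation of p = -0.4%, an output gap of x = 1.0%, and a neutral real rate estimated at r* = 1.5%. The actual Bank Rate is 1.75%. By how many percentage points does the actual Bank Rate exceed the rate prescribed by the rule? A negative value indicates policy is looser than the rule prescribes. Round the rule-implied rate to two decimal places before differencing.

i = 1.5 + 2.6 + 1.2 × (-0.4 − 2.6) + 0.41 × 1.0
   = 1.5 + 2.6 − 3.6 + 0.41 = 0.91
Deviation = 1.75 − 0.91 = 0.84 pp.

0.84 pp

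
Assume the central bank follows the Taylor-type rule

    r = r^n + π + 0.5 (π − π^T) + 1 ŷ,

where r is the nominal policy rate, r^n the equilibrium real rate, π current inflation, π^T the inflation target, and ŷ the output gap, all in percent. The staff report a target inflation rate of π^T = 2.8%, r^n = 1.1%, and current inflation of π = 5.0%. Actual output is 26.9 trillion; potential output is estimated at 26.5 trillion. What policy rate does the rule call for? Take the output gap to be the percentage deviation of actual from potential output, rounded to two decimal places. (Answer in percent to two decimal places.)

8.71%

Output gap = 100 × (26.9 − 26.5) / 26.5 = 1.51%.
r = 1.10 + 5.00 + 0.5 × (5.00 − 2.80) + 1 × 1.51
   = 1.10 + 5 + 1.1 + 1.51 = 8.71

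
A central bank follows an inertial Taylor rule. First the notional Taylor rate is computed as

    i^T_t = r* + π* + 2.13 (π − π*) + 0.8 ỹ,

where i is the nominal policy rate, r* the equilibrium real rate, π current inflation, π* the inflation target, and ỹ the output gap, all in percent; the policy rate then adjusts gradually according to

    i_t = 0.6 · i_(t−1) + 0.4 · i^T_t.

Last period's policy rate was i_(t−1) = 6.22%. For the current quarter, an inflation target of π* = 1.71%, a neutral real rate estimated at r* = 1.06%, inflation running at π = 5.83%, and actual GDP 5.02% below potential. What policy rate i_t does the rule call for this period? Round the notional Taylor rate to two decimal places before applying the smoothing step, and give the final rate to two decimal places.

6.74%

Output 5.02% below potential → ỹ = -5.02.
i^T_t = 1.06 + 1.71 + 2.13 × (5.83 − 1.71) + 0.8 × (-5.02)
   = 1.06 + 1.71 + 8.7756 − 4.016 = 7.53
i_t = 0.6 × 6.22 + 0.4 × 7.53 = 3.732 + 3.012 = 6.74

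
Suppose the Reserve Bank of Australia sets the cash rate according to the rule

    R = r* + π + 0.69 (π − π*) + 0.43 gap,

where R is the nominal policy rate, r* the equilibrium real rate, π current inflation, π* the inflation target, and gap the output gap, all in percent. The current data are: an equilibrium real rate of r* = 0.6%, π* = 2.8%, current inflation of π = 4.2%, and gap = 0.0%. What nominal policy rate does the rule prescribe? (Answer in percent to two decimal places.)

R = 0.6 + 4.2 + 0.69 × (4.2 − 2.8) + 0.43 × 0.0
   = 0.6 + 4.2 + 0.966 + 0 = 5.77

5.77%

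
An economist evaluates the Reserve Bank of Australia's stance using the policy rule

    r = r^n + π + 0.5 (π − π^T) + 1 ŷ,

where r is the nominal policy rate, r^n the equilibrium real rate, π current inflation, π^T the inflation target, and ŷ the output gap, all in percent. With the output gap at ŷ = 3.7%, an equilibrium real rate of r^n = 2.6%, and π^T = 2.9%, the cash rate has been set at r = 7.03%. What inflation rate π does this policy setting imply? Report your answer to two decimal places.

1.45%

Collecting π: r = r^n + (1 + 0.5) π − 0.5 π^T + 1 ŷ
1.5 π = 7.03 − 2.6 + 0.5 × 2.9 − 1 × 3.7 = 2.18
π = 2.18 / 1.5 = 1.45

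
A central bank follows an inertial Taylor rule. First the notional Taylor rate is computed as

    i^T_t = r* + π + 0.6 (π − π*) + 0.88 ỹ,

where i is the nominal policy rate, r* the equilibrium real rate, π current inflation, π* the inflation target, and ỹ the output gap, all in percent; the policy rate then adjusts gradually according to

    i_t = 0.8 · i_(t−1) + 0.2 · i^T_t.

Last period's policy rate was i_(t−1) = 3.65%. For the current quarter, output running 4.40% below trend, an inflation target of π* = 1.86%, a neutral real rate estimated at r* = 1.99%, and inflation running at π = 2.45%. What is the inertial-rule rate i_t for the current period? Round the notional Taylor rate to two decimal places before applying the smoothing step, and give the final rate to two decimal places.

3.10%

Output 4.40% below potential → ỹ = -4.40.
i^T_t = 1.99 + 2.45 + 0.6 × (2.45 − 1.86) + 0.88 × (-4.40)
   = 1.99 + 2.45 + 0.354 − 3.872 = 0.92
i_t = 0.8 × 3.65 + 0.2 × 0.92 = 2.92 + 0.184 = 3.10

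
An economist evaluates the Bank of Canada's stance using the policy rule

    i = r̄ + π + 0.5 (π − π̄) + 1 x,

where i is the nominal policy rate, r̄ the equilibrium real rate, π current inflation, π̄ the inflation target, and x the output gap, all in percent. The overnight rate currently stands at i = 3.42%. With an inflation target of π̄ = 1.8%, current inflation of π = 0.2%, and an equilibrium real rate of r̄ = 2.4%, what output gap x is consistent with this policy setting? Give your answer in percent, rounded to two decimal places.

1 x = 3.42 − 2.4 − 0.2 − 0.5 × (0.2 − 1.8) = 1.62
x = 1.62 / 1 = 1.62

1.62%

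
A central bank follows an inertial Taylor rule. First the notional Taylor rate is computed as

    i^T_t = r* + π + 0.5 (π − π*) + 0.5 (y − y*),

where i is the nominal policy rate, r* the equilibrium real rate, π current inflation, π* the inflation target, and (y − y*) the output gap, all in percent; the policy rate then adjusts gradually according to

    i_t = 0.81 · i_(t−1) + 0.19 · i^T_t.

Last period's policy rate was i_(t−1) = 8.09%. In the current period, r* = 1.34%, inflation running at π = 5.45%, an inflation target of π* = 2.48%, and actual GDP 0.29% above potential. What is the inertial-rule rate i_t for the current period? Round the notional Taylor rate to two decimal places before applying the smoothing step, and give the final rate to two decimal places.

8.15%

Output 0.29% above potential → (y − y*) = 0.29.
i^T_t = 1.34 + 5.45 + 0.5 × (5.45 − 2.48) + 0.5 × 0.29
   = 1.34 + 5.45 + 1.485 + 0.145 = 8.42
i_t = 0.81 × 8.09 + 0.19 × 8.42 = 6.5529 + 1.5998 = 8.15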